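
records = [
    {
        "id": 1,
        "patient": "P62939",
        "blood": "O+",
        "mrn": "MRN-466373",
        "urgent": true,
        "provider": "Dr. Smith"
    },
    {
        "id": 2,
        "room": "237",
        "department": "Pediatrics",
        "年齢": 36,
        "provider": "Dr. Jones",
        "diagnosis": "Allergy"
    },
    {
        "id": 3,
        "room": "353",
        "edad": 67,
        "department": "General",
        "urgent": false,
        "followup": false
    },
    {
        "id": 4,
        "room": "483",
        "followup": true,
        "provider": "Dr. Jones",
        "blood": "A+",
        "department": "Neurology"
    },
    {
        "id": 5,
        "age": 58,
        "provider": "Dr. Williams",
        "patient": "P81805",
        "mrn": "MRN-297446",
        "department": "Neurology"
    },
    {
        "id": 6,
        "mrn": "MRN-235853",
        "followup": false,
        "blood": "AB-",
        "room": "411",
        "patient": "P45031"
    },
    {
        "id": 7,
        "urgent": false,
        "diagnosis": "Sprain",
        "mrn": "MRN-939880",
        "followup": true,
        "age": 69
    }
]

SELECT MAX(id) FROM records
7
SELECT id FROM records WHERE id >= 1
[1, 2, 3, 4, 5, 6, 7]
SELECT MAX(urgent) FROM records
True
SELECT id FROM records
[1, 2, 3, 4, 5, 6, 7]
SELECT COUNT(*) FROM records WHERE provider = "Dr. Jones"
2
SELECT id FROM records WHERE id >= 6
[6, 7]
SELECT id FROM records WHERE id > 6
[7]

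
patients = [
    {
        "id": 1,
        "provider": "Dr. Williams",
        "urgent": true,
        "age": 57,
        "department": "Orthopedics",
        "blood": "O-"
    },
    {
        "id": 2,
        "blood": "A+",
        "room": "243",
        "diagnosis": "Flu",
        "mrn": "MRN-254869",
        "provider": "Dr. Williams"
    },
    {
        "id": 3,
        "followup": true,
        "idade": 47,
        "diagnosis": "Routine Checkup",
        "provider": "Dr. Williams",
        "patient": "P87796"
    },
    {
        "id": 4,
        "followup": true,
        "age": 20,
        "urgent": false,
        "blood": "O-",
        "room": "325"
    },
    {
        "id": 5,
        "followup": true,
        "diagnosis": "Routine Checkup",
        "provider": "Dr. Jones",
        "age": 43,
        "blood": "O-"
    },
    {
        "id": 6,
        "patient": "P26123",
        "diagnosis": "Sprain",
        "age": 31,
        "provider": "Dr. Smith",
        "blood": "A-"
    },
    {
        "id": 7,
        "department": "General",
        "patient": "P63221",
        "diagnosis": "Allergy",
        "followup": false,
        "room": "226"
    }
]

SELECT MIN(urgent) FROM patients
False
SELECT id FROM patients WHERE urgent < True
[4]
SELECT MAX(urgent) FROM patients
True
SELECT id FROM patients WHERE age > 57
[]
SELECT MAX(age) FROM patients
57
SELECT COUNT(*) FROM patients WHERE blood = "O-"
3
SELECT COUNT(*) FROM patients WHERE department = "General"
1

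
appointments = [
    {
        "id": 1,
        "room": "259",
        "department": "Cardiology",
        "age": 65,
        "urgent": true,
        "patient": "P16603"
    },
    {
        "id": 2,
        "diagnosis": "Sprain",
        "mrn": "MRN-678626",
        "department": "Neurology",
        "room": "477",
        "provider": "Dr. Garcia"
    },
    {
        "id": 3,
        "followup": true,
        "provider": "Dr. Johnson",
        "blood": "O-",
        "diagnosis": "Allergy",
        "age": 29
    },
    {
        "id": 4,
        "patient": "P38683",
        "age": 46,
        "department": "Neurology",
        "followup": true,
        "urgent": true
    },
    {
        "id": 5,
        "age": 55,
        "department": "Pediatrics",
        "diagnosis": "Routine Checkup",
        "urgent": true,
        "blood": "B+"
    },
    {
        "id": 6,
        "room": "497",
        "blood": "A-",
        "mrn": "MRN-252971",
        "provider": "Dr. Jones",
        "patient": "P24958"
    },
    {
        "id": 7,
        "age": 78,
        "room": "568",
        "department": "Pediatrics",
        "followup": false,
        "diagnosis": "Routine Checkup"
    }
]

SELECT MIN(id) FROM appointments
1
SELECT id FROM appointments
[1, 2, 3, 4, 5, 6, 7]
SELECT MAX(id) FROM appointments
7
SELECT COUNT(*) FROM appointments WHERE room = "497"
1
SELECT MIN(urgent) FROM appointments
True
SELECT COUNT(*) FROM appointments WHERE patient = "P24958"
1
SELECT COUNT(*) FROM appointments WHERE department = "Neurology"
2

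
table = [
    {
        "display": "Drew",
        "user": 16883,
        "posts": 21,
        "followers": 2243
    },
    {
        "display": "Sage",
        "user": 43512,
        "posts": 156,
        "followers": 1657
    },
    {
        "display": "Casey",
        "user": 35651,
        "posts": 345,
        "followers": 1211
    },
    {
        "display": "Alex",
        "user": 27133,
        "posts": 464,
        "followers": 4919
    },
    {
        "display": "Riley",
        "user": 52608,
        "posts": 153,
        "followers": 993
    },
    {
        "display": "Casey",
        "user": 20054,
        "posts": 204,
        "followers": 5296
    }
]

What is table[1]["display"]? "Sage"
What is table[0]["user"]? 16883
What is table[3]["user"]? 27133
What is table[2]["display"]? "Casey"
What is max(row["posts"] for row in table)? 464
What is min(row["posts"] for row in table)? 21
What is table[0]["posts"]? 21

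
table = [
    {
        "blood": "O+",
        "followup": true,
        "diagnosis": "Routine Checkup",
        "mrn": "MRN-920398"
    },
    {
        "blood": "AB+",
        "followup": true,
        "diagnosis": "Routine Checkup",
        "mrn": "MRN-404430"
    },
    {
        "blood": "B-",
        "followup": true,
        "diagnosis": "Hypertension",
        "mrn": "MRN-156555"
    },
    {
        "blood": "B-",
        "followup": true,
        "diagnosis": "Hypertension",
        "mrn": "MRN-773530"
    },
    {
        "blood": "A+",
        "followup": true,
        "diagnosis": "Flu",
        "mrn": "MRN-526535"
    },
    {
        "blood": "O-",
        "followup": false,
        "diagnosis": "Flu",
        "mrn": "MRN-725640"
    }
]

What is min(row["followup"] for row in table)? False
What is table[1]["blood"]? "AB+"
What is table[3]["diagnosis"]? "Hypertension"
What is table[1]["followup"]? True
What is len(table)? 6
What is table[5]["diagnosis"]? "Flu"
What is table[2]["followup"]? True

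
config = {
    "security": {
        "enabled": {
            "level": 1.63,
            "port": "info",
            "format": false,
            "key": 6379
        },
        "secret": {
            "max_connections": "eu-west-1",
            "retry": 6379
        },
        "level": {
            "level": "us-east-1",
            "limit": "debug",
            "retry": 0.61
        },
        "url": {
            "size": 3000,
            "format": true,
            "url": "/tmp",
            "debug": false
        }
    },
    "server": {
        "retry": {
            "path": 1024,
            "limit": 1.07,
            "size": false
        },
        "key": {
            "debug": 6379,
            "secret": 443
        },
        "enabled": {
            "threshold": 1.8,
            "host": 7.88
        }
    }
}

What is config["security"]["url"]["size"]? 3000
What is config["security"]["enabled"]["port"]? "info"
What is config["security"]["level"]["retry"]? 0.61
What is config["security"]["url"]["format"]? True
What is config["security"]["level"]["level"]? "us-east-1"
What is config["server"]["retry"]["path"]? 1024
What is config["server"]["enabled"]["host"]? 7.88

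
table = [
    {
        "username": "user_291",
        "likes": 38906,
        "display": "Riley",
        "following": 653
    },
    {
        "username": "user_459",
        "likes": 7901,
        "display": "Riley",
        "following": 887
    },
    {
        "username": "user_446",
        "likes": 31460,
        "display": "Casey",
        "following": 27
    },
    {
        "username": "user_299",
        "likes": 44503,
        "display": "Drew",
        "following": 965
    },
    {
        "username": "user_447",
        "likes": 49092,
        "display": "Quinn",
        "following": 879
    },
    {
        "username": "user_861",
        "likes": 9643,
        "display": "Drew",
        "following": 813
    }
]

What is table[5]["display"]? "Drew"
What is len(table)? 6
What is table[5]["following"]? 813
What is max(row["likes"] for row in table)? 49092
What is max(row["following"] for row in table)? 965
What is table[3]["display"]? "Drew"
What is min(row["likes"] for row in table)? 7901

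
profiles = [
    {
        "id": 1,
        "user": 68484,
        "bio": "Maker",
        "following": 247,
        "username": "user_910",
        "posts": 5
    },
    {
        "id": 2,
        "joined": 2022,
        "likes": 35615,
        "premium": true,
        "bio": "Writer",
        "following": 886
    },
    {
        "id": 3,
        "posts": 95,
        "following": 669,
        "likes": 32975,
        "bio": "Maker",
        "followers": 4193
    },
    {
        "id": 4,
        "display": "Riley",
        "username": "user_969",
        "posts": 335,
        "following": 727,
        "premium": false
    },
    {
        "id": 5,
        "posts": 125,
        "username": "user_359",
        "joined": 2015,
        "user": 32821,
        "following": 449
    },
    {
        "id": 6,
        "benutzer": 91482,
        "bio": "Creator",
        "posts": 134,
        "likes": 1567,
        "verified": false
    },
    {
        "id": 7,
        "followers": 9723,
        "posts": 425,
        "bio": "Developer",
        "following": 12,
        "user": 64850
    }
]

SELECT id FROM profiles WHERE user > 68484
[]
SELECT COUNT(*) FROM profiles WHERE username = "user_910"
1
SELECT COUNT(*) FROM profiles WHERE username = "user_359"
1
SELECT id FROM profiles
[1, 2, 3, 4, 5, 6, 7]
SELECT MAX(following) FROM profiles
886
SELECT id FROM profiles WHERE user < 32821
[]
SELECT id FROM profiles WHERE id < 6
[1, 2, 3, 4, 5]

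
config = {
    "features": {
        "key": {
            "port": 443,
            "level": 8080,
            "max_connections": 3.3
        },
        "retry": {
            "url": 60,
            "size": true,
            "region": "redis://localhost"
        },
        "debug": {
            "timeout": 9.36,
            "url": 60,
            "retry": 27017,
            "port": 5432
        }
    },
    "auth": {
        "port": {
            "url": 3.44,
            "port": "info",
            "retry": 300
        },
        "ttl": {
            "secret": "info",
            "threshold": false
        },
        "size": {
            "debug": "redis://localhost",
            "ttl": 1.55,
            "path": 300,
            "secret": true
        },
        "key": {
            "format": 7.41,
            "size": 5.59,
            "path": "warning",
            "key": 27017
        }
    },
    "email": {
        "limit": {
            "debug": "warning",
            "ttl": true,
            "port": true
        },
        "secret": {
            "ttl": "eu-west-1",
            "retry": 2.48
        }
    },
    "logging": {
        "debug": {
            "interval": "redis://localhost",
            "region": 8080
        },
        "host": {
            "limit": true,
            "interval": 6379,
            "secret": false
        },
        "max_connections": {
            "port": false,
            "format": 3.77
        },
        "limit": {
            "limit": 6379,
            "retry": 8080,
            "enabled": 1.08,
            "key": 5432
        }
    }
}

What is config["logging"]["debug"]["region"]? 8080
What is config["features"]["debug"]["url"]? 60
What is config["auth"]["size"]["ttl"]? 1.55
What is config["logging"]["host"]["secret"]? False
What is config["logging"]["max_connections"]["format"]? 3.77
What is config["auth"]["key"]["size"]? 5.59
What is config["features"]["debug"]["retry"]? 27017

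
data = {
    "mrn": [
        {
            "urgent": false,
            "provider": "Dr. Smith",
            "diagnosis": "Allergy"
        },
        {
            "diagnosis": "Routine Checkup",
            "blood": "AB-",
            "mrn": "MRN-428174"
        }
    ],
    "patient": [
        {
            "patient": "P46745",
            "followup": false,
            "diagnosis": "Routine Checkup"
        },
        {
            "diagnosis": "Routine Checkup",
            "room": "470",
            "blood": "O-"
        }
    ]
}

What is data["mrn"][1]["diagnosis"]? "Routine Checkup"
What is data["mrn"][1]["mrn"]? "MRN-428174"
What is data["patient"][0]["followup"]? False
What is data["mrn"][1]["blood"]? "AB-"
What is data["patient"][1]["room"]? "470"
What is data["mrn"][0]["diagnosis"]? "Allergy"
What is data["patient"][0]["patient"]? "P46745"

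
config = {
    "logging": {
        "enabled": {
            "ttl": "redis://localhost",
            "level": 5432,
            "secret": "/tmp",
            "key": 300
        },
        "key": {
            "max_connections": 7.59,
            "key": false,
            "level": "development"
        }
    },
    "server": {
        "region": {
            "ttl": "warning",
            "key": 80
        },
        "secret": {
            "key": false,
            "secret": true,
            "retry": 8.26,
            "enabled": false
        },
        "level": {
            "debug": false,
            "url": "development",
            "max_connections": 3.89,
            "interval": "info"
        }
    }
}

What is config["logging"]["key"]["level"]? "development"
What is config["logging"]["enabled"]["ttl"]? "redis://localhost"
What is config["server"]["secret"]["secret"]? True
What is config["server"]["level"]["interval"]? "info"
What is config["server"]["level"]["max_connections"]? 3.89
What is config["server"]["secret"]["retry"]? 8.26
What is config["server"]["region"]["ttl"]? "warning"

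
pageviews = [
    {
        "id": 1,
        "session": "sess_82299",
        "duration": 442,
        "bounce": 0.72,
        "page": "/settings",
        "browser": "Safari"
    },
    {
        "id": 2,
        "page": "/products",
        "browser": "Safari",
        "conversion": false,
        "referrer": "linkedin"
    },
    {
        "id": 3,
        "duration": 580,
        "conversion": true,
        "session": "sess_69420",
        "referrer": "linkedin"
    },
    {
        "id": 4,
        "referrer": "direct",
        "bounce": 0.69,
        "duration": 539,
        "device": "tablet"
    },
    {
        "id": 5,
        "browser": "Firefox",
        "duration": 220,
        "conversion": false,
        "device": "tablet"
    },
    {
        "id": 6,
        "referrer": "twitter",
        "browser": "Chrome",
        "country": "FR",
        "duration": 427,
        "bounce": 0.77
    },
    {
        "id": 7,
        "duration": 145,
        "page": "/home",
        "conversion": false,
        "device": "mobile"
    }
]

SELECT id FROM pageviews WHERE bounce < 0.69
[]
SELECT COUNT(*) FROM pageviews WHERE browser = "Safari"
2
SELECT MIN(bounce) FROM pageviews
0.69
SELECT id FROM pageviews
[1, 2, 3, 4, 5, 6, 7]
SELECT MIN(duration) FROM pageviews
145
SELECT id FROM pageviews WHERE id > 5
[6, 7]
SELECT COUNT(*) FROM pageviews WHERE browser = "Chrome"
1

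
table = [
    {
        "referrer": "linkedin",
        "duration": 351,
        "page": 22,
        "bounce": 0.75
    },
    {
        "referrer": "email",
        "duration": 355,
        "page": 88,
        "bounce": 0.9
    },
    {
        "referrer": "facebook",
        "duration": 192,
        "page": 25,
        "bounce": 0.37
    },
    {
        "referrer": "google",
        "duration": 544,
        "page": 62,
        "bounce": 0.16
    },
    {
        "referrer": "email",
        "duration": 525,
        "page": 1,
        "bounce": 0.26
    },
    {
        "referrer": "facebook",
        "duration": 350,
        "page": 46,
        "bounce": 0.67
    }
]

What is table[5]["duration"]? 350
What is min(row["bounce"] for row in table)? 0.16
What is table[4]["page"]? 1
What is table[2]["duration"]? 192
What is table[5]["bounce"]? 0.67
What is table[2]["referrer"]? "facebook"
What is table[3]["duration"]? 544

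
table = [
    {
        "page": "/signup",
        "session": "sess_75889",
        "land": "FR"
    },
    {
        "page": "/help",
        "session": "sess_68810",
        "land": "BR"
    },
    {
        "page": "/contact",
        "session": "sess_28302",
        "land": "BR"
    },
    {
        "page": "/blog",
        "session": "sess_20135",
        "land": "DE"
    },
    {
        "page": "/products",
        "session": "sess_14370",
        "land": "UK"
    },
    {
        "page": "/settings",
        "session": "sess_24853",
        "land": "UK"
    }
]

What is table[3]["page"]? "/blog"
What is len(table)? 6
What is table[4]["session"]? "sess_14370"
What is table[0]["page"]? "/signup"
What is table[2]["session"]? "sess_28302"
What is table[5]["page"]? "/settings"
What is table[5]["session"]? "sess_24853"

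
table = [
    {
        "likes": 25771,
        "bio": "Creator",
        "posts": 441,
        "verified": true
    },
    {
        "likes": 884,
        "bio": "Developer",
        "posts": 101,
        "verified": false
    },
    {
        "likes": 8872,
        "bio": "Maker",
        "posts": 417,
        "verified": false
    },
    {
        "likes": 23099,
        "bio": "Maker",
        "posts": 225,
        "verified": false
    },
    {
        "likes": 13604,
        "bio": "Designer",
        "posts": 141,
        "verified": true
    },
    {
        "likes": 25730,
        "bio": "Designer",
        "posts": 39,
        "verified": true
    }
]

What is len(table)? 6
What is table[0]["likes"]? 25771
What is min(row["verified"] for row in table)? False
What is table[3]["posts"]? 225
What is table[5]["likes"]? 25730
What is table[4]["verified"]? True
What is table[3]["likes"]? 23099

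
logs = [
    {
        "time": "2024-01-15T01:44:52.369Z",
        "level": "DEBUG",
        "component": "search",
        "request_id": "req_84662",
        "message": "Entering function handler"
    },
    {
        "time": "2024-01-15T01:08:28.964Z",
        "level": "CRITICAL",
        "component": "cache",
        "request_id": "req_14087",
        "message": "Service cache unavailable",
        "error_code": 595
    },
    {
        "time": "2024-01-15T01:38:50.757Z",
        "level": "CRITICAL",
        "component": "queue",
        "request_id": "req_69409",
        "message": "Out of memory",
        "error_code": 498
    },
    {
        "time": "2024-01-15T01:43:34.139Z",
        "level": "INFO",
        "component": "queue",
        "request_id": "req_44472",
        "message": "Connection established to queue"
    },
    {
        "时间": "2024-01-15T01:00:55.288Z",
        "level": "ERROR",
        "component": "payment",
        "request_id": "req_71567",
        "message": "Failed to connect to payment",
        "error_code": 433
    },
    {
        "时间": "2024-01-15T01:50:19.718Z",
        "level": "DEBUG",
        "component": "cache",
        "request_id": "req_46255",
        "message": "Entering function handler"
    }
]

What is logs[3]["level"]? "INFO"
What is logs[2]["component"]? "queue"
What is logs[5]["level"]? "DEBUG"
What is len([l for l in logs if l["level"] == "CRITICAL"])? 2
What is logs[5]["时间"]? "2024-01-15T01:50:19.718Z"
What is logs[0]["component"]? "search"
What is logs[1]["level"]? "CRITICAL"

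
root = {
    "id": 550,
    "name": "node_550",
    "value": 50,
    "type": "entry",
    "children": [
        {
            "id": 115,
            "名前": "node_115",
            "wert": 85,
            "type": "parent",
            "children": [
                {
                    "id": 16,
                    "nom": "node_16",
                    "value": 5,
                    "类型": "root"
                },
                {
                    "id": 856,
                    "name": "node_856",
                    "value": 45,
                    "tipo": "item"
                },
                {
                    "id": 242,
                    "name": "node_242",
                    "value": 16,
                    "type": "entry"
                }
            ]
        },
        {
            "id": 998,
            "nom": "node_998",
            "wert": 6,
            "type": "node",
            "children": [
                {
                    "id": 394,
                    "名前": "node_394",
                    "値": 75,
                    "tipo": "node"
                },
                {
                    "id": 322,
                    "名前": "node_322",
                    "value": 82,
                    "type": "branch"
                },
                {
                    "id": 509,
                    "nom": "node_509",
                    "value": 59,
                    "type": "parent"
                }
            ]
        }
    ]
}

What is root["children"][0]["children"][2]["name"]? "node_242"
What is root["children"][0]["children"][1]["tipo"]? "item"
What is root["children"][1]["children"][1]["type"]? "branch"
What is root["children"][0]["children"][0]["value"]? 5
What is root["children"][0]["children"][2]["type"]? "entry"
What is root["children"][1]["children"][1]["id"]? 322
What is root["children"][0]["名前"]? "node_115"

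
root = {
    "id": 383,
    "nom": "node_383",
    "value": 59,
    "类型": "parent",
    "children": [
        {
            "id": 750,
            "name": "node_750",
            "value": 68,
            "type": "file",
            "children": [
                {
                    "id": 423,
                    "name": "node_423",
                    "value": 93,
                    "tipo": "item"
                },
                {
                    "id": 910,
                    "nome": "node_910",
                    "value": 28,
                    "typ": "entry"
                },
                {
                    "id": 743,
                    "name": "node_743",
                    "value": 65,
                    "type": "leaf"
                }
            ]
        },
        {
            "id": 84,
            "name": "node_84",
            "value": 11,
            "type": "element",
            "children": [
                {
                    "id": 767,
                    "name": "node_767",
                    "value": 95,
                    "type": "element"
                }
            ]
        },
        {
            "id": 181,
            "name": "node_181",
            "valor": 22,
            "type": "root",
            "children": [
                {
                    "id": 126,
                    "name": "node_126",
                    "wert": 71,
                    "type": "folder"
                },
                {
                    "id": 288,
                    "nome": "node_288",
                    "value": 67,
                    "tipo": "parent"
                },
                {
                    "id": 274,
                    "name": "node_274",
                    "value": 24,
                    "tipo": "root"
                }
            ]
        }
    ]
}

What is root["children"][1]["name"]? "node_84"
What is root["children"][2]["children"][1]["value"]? 67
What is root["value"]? 59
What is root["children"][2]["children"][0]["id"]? 126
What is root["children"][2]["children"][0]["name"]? "node_126"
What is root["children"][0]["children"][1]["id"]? 910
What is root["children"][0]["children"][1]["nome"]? "node_910"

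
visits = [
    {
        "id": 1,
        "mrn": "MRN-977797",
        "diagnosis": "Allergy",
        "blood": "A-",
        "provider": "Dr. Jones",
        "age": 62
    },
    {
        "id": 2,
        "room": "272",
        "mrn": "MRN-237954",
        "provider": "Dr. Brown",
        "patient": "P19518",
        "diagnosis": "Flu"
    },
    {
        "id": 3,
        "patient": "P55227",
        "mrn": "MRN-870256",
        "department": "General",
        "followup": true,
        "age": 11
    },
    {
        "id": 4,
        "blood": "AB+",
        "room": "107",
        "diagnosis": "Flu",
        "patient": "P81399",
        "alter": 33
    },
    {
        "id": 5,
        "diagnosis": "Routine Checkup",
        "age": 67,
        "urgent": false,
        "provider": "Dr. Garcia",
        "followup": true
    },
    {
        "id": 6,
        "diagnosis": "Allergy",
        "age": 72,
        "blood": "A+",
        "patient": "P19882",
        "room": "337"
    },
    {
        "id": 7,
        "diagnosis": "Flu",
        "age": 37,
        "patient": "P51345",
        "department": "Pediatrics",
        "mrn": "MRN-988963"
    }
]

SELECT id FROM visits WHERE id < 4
[1, 2, 3]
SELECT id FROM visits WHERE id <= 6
[1, 2, 3, 4, 5, 6]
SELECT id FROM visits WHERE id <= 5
[1, 2, 3, 4, 5]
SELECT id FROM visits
[1, 2, 3, 4, 5, 6, 7]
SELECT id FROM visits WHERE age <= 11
[3]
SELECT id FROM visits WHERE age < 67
[1, 3, 7]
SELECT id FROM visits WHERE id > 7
[]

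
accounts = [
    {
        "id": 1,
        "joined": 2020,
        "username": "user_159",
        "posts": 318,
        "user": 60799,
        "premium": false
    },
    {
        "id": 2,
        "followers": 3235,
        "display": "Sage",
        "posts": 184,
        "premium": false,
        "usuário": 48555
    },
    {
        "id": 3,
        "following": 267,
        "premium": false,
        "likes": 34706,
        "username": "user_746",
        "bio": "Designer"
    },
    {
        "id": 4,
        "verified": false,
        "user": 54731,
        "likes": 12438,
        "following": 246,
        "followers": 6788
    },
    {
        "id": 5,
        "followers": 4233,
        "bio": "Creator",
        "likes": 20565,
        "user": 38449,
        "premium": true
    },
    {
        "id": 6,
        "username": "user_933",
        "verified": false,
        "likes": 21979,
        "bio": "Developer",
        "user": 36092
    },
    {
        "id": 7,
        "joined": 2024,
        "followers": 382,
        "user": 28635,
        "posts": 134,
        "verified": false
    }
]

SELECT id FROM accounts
[1, 2, 3, 4, 5, 6, 7]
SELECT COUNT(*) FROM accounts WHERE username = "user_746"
1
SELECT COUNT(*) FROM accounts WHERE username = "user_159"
1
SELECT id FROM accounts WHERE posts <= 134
[7]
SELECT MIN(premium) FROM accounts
False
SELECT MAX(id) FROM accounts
7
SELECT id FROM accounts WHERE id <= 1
[1]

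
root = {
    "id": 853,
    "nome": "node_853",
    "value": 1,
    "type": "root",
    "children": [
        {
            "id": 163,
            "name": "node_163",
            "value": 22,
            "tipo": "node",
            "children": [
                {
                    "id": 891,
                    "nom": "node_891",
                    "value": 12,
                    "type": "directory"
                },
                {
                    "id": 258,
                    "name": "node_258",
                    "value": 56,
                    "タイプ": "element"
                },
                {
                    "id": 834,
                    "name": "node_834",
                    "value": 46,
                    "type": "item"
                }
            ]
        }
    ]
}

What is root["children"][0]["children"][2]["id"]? 834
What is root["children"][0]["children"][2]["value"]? 46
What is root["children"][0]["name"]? "node_163"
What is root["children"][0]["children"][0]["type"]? "directory"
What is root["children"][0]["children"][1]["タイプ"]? "element"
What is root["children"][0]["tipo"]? "node"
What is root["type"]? "root"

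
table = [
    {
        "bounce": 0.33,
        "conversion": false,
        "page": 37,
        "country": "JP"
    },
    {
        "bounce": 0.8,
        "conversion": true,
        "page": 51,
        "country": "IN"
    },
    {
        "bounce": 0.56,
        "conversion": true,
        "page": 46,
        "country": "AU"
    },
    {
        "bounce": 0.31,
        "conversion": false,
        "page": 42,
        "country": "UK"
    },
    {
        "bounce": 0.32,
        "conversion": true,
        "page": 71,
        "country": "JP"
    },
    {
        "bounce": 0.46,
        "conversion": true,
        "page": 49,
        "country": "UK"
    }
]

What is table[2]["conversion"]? True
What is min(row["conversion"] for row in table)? False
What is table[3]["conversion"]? False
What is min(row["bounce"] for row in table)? 0.31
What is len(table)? 6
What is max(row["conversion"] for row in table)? True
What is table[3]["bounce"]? 0.31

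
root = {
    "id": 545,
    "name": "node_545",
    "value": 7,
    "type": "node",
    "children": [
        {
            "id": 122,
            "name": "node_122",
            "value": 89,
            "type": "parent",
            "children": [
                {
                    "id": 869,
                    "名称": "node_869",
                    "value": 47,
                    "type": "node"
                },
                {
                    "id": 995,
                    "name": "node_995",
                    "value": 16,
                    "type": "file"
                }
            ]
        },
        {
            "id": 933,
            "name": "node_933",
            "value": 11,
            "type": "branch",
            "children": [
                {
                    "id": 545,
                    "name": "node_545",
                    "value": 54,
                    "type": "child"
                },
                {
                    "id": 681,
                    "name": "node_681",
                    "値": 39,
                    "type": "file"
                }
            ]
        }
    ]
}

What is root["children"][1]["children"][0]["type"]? "child"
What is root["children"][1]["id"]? 933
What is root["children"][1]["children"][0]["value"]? 54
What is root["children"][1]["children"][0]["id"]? 545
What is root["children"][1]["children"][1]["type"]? "file"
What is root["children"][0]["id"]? 122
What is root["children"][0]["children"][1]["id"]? 995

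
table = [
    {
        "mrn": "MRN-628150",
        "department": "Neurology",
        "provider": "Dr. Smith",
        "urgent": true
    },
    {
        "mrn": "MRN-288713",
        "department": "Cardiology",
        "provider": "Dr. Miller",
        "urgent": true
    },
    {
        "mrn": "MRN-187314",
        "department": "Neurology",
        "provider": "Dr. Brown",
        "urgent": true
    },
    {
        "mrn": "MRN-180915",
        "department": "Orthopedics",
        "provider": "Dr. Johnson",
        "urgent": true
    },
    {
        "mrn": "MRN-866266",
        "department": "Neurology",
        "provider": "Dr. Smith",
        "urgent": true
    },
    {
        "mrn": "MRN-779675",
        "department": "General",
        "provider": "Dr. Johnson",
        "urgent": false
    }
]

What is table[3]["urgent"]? True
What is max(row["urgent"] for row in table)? True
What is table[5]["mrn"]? "MRN-779675"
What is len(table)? 6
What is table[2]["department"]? "Neurology"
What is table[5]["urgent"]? False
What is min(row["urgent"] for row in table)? False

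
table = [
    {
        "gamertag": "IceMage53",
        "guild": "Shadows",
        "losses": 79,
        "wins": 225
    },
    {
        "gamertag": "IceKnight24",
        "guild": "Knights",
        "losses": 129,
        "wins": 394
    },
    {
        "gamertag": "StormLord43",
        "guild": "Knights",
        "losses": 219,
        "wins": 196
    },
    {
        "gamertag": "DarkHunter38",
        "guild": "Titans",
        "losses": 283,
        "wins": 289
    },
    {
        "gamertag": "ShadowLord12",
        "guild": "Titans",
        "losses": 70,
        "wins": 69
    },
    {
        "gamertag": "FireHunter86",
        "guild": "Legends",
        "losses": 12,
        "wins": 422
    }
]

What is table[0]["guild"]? "Shadows"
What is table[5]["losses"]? 12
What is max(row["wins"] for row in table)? 422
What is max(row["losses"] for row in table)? 283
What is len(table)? 6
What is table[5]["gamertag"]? "FireHunter86"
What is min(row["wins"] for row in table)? 69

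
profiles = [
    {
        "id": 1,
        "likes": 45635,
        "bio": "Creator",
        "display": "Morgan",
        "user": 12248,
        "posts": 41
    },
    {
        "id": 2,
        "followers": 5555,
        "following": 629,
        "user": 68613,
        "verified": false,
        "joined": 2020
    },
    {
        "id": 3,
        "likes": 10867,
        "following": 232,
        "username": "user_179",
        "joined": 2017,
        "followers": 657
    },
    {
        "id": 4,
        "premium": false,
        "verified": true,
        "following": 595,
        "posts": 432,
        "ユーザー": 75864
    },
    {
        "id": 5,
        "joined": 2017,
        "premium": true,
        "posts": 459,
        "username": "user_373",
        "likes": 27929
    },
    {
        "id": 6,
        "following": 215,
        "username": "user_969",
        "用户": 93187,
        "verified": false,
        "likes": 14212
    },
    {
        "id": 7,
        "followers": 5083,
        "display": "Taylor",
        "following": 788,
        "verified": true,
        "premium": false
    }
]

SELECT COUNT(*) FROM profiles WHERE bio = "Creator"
1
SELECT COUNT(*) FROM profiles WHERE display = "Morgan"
1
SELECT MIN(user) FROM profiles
12248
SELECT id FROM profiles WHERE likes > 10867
[1, 5, 6]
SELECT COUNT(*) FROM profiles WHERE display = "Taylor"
1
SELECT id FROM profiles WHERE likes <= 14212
[3, 6]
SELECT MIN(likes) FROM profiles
10867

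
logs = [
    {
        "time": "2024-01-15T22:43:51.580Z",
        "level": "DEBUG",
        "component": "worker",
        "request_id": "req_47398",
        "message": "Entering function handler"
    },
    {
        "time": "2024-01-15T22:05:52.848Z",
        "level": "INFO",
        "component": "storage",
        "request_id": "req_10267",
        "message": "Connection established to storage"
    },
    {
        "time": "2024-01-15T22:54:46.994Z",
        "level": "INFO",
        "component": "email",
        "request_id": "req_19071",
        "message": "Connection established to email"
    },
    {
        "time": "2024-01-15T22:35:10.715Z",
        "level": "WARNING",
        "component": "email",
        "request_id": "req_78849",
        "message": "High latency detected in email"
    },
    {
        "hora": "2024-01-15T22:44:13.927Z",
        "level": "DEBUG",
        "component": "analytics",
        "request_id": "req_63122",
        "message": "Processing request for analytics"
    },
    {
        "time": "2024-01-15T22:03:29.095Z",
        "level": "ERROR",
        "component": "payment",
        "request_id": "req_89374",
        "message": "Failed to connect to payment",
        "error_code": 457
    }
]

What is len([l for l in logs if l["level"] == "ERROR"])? 1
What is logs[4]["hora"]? "2024-01-15T22:44:13.927Z"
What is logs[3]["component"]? "email"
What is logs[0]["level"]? "DEBUG"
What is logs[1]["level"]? "INFO"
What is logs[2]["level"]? "INFO"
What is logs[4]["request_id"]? "req_63122"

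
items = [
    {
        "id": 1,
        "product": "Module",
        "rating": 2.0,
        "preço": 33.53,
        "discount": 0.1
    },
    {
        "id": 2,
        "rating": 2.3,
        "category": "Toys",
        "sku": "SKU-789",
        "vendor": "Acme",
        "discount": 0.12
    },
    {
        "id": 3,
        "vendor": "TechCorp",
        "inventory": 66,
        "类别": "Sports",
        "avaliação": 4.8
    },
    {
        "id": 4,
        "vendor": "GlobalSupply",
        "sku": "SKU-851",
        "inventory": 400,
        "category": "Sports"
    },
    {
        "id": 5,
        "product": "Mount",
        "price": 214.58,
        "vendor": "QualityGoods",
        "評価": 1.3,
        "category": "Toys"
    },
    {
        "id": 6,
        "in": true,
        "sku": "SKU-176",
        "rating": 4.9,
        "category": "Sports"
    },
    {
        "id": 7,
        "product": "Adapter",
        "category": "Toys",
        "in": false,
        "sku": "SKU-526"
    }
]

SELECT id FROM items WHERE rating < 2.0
[]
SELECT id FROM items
[1, 2, 3, 4, 5, 6, 7]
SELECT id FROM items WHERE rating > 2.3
[6]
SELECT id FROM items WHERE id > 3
[4, 5, 6, 7]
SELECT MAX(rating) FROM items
4.9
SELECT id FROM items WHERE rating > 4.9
[]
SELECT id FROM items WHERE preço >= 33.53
[1]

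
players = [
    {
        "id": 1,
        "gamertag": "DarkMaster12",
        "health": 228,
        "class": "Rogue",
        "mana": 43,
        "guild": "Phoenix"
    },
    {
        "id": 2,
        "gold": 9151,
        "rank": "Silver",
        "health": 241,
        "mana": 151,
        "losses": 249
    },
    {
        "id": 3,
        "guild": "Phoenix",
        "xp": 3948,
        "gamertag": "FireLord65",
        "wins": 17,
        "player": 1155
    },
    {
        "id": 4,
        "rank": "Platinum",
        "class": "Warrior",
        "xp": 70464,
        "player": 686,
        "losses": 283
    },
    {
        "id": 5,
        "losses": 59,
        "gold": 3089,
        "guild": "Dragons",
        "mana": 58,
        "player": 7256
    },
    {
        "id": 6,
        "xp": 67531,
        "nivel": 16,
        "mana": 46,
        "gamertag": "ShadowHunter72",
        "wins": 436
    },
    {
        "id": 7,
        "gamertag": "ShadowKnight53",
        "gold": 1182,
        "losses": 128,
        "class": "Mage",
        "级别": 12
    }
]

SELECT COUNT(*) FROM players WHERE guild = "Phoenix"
2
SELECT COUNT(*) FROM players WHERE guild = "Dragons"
1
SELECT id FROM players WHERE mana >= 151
[2]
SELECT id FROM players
[1, 2, 3, 4, 5, 6, 7]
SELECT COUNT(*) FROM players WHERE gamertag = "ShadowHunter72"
1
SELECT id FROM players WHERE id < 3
[1, 2]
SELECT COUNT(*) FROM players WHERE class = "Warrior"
1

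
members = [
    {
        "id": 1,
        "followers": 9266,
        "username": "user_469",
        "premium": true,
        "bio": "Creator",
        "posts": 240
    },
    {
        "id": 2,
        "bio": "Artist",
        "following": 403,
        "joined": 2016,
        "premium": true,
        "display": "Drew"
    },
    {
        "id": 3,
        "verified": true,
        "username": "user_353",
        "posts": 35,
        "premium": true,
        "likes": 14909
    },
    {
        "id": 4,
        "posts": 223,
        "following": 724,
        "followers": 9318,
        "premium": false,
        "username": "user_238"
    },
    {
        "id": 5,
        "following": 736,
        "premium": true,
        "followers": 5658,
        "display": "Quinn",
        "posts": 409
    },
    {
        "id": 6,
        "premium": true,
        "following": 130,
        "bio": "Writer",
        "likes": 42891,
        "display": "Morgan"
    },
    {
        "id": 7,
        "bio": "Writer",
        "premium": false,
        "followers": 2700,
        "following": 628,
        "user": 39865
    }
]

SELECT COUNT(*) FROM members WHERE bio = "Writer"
2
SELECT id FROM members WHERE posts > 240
[5]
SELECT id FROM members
[1, 2, 3, 4, 5, 6, 7]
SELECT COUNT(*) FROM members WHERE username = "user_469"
1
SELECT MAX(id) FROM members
7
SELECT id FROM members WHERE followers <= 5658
[5, 7]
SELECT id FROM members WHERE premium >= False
[1, 2, 3, 4, 5, 6, 7]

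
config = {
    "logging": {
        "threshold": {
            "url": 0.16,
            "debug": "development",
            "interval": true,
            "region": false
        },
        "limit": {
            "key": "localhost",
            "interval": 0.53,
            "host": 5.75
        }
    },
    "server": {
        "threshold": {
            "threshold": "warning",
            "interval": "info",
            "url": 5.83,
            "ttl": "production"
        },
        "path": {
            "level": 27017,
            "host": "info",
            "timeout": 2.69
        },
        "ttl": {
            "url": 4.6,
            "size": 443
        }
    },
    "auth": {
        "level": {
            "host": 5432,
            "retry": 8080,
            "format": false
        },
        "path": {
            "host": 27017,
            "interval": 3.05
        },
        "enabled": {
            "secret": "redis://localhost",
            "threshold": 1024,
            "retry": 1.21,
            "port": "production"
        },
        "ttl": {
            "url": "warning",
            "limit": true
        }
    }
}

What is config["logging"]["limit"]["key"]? "localhost"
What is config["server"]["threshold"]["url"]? 5.83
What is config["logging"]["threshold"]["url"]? 0.16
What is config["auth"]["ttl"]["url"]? "warning"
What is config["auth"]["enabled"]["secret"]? "redis://localhost"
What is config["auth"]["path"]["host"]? 27017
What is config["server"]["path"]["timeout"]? 2.69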